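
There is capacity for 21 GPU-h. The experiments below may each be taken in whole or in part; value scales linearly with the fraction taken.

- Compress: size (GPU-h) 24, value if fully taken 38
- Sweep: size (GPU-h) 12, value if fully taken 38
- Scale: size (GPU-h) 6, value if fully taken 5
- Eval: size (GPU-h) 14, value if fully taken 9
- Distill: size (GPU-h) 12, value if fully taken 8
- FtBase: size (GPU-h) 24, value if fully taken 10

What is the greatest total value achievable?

52.25

Sort by value density: Sweep 38/12≈3.17, Compress 38/24≈1.58, Scale 5/6≈0.833, Distill 8/12≈0.667, Eval 9/14≈0.643, FtBase 10/24≈0.417.
All 12 GPU-h of Sweep fit (value 38) — 9 remain.
9 GPU-h left: a 9/24 share of Compress gives 38×9/24 = 14.25.
Total value = 52.25.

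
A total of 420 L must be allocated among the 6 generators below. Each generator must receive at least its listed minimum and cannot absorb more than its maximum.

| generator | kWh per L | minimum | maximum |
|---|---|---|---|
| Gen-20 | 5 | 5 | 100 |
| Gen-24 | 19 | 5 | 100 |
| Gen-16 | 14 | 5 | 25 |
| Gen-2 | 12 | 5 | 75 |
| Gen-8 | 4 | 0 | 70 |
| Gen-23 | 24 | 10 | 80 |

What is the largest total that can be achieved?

Meeting every minimum uses 5+5+5+5+0+10 = 30 L, leaving 390.
Highest kWh per L first: Gen-23 24 > Gen-24 19 > Gen-16 14 > Gen-2 12 > Gen-20 5 > Gen-8 4.
Give Gen-23 70 more to hit its cap of 80 → 320 left.
Gen-24 takes 95 more to reach its cap of 100 → 225 left.
Give Gen-16 20 more to hit its cap of 25 → 205 left.
Gen-2 takes 70 more to reach its cap of 75 → 135 left.
Give Gen-20 95 more to hit its cap of 100 → 40 left.
Gen-8 has room for 70 more but only 40 remain, so it gets 40.
Total = 5×100 + 19×100 + 14×25 + 12×75 + 4×40 + 24×80 = 5730.

5730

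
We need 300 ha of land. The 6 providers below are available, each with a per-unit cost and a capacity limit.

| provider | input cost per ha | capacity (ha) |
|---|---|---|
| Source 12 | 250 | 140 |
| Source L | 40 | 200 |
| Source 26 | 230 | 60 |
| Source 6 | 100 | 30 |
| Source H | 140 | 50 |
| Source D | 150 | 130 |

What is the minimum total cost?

21000

Fill from the cheapest provider first.
Source L at 40: take all 200 ha → 100 still needed.
Source 6 at 100: take all 30 ha → 70 still needed.
Source H at 140: take all 50 ha → 20 still needed.
Source D at 150: take 20 of its 130 → requirement met.
Source 26, Source 12: unused.
Cost = 200×40 + 30×100 + 50×140 + 20×150 = 21000.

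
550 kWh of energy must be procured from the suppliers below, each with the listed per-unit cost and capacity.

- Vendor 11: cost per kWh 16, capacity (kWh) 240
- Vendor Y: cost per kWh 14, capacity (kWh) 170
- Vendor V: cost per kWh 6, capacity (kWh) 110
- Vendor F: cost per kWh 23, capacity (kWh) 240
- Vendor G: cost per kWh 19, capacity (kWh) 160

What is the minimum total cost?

Fill from the cheapest supplier first.
Take 110 from Vendor V at 6 ; need 440 more.
Vendor Y at 14: take all 170 kWh ; 270 still needed.
Take 240 from Vendor 11 at 16 ; need 30 more.
Take 30 from Vendor G at 19 to finish.
Vendor F: unused.
Cost = 110×6 + 170×14 + 240×16 + 30×19 = 7450.

7450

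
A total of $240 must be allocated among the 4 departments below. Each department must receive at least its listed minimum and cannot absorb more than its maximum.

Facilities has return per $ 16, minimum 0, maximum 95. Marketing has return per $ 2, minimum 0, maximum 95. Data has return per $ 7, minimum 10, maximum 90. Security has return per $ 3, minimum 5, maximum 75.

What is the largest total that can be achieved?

Meeting every minimum uses 0+0+10+5 = 15 $, leaving 225.
Rank by return per $: Facilities 16 > Data 7 > Security 3 > Marketing 2.
Give Facilities 95 more to hit its cap of 95 ; 130 left.
Data takes 80 more to reach its cap of 90 ; 50 left.
Only 50 left; Security takes them to reach 55.
Total = 16×95 + 7×90 + 3×55 = 2315.

2315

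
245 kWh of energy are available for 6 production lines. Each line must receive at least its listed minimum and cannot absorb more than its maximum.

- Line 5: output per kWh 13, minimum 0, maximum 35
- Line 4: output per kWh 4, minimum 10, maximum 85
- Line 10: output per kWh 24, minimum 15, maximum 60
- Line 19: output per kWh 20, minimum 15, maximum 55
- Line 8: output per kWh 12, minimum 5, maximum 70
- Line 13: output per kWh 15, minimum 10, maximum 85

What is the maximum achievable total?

4305

Meeting every minimum uses 0+10+15+15+5+10 = 55 kWh, leaving 190.
Rank by output per kWh: Line 10 24 > Line 19 20 > Line 13 15 > Line 5 13 > Line 8 12 > Line 4 4.
Line 10 takes 45 more to reach its cap of 60 — 145 left.
Line 19 takes 40 more to reach its cap of 55 — 105 left.
Line 13 takes 75 more to reach its cap of 85 — 30 left.
Only 30 left; Line 5 takes them to reach 30.
Total = 13×30 + 4×10 + 24×60 + 20×55 + 12×5 + 15×85 = 4305.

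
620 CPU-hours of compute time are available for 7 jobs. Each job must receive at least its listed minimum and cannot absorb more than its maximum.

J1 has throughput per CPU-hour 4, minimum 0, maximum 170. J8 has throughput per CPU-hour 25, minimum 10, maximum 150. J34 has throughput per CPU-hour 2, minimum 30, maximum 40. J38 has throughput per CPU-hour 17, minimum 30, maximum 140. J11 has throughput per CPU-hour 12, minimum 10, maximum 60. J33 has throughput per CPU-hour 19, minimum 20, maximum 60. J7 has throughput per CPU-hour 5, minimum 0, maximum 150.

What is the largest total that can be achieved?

8920

Meeting every minimum uses 0+10+30+30+10+20+0 = 100 CPU-hours, leaving 520.
Highest throughput per CPU-hour first: J8 25 > J33 19 > J38 17 > J11 12 > J7 5 > J1 4 > J34 2.
Give J8 140 more to hit its cap of 150 → 380 left.
Give J33 40 more to hit its cap of 60 → 340 left.
Give J38 110 more to hit its cap of 140 → 230 left.
J11: +50 to 60 (cap) → 180 left.
J7 takes 150 more to reach its cap of 150 → 30 left.
J1: +30 (room for 170) → 30. Pool exhausted.
Total = 4×30 + 25×150 + 2×30 + 17×140 + 12×60 + 19×60 + 5×150 = 8920.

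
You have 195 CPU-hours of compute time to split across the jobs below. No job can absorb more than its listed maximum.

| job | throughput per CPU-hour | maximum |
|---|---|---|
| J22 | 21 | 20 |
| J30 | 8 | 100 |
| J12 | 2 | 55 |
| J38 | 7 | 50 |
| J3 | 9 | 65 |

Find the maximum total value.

Rank by throughput per CPU-hour: J22 21 > J3 9 > J30 8 > J38 7 > J12 2.
J22: +20 to 20 (cap) ; 175 left.
Give J3 65 to hit its cap of 65 ; 110 left.
J30 takes 100 to reach its cap of 100 ; 10 left.
Only 10 left; J38 takes them to reach 10.
Total = 21×20 + 8×100 + 7×10 + 9×65 = 1875.

1875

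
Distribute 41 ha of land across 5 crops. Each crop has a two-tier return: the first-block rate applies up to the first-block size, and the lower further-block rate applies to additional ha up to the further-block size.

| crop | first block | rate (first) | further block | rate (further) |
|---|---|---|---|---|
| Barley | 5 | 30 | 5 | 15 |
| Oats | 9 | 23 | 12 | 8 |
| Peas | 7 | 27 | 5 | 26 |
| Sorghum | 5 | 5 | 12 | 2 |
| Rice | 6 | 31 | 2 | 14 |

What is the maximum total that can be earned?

Rank every tier by rate: Rice/tier1 31 > Barley/tier1 30 > Peas/tier1 27 > Peas/tier2 26 > Oats/tier1 23 > Barley/tier2 15 > Rice/tier2 14 > Oats/tier2 8 > Sorghum/tier1 5 > Sorghum/tier2 2.
Rice/tier1 (31): +6 → 35 left.
Barley tier1 at 30: fill all 5 → 30 left.
Peas tier1 at 27: fill all 7 → 23 left.
Fill Peas tier2 block (5 at 26) → 18 left.
Fill Oats tier1 block (9 at 23) → 9 left.
Barley/tier2 (15): +5 → 4 left.
Fill Rice tier2 block (2 at 14) → 2 left.
Oats/tier2: +2 of 12 at 8; pool empty.
Total = 31×6 + 30×5 + 27×7 + 26×5 + 23×9 + 15×5 + 14×2 + 8×2 = 981.

981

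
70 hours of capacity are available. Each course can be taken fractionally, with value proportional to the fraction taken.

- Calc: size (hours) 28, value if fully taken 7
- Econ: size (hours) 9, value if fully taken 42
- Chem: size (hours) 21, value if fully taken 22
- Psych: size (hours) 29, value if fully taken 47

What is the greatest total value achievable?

113.75

Rank by value-to-size ratio: Econ 42/9≈4.67, Psych 47/29≈1.62, Chem 22/21≈1.05, Calc 7/28≈0.25.
Take all of Econ (9 hours, value 42) — 61 hours left.
Psych: take in full, 29 hours for value 47 — 32 left.
Chem: take in full, 21 hours for value 22 — 11 left.
11 hours left: a 11/28 share of Calc gives 7×11/28 = 2.75.
Total value = 113.75.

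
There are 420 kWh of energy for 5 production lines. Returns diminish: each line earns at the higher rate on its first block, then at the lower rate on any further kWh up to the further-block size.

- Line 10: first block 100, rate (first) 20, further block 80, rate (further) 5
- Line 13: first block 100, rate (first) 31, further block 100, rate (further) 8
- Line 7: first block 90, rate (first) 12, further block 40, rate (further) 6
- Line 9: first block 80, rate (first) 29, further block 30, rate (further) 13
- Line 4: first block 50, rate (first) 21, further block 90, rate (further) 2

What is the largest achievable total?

9580

Rank every tier by rate: Line 13/T1 31 > Line 9/T1 29 > Line 4/T1 21 > Line 10/T1 20 > Line 9/T2 13 > Line 7/T1 12 > Line 13/T2 8 > Line 7/T2 6 > Line 10/T2 5 > Line 4/T2 2.
Line 13/T1 (31): +100 — 320 left.
Line 9/T1 (29): +80 — 240 left.
Line 4/T1 (21): +50 — 190 left.
Fill Line 10 T1 block (100 at 20) — 90 left.
Fill Line 9 T2 block (30 at 13) — 60 left.
Line 7 T1 at 12: only 60 left, fill 60.
Total = 31×100 + 29×80 + 21×50 + 20×100 + 13×30 + 12×60 = 9580.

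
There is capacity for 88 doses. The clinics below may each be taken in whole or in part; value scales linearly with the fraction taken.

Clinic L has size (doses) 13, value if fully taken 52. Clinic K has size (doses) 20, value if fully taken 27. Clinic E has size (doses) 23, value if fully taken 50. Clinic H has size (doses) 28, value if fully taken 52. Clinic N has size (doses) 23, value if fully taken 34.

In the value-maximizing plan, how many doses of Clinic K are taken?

Best value per unit of size first: Clinic L 52/13≈4, Clinic E 50/23≈2.17, Clinic H 52/28≈1.86, Clinic N 34/23≈1.48, Clinic K 27/20≈1.35.
Take all of Clinic L (13 doses, value 52) → 75 doses left.
Clinic E: take in full, 23 doses for value 50 → 52 left.
Clinic H: take in full, 28 doses for value 52 → 24 left.
Take all of Clinic N (23 doses, value 34) → 1 doses left.
Fill the last 1 doses with part of Clinic K: 1/20 of it earns 1.35.

1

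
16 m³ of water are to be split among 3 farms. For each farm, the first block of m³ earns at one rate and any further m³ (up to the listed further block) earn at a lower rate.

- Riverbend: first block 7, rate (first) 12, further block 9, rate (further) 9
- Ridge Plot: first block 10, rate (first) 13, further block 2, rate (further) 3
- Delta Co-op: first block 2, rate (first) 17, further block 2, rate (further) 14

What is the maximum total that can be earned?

216

Rank every tier by rate: Delta Co-op/T1 17 > Delta Co-op/T2 14 > Ridge Plot/T1 13 > Riverbend/T1 12 > Riverbend/T2 9 > Ridge Plot/T2 3.
Delta Co-op T1 at 17: fill all 2 → 14 left.
Fill Delta Co-op T2 block (2 at 14) → 12 left.
Fill Ridge Plot T1 block (10 at 13) → 2 left.
Riverbend T1 at 12: only 2 left, fill 2.
Total = 17×2 + 14×2 + 13×10 + 12×2 = 216.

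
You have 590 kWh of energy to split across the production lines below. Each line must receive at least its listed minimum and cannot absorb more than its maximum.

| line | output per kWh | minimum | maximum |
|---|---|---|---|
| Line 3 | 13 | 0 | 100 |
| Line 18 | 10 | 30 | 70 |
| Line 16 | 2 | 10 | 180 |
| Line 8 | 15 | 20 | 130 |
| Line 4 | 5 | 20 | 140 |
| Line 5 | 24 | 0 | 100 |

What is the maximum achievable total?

Meeting every minimum uses 0+30+10+20+20+0 = 80 kWh, leaving 510.
Order the production lines by output per kWh: Line 5 24 > Line 8 15 > Line 3 13 > Line 18 10 > Line 4 5 > Line 16 2.
Line 5 takes 100 more to reach its cap of 100 — 410 left.
Line 8: +110 to 130 (cap) — 300 left.
Give Line 3 100 more to hit its cap of 100 — 200 left.
Line 18 takes 40 more to reach its cap of 70 — 160 left.
Line 4: +120 to 140 (cap) — 40 left.
Line 16 has room for 170 more but only 40 remain, so it gets 50.
Total = 13×100 + 10×70 + 2×50 + 15×130 + 5×140 + 24×100 = 7150.

7150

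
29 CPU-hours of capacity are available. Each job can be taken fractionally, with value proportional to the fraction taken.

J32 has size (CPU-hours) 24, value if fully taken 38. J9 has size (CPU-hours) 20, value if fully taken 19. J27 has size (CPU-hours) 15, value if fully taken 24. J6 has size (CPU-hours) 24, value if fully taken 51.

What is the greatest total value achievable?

59

Best value per unit of size first: J6 51/24≈2.12, J27 24/15≈1.6, J32 38/24≈1.58, J9 19/20≈0.95.
All 24 CPU-hours of J6 fit (value 51) ; 5 remain.
5 CPU-hours left: a 5/15 share of J27 gives 24×5/15 = 8.
Total value = 59.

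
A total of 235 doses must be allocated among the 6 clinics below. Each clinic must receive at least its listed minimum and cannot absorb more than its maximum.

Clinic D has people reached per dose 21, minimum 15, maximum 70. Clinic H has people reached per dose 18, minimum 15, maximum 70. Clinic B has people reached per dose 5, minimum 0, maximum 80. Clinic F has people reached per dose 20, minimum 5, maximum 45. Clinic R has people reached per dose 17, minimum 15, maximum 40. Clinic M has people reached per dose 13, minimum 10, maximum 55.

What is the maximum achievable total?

Meeting every minimum uses 15+15+0+5+15+10 = 60 doses, leaving 175.
Rank by people reached per dose: Clinic D 21 > Clinic F 20 > Clinic H 18 > Clinic R 17 > Clinic M 13 > Clinic B 5.
Clinic D: +55 to 70 (cap) ; 120 left.
Clinic F takes 40 more to reach its cap of 45 ; 80 left.
Clinic H: +55 to 70 (cap) ; 25 left.
Give Clinic R 25 more to hit its cap of 40 ; 0 left.
Total = 21×70 + 18×70 + 20×45 + 17×40 + 13×10 = 4440.

4440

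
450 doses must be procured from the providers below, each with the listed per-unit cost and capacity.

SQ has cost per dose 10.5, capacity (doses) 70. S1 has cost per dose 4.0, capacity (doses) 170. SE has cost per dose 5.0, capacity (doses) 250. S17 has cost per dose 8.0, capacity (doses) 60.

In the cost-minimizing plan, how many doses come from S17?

Cheapest first:
S1 at 4.0: take all 170 doses ; 280 still needed.
Take 250 from SE at 5.0 ; need 30 more.
Take 30 from S17 at 8.0 to finish.
SQ: unused.

30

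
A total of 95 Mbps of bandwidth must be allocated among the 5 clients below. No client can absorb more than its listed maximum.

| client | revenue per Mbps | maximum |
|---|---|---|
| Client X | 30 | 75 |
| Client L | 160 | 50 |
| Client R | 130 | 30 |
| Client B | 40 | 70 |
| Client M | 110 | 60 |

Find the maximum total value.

13550

Rank by revenue per Mbps: Client L 160 > Client R 130 > Client M 110 > Client B 40 > Client X 30.
Give Client L 50 to hit its cap of 50 ; 45 left.
Client R takes 30 to reach its cap of 30 ; 15 left.
Client M has room for 60 but only 15 remain, so it gets 15.
Total = 160×50 + 130×30 + 110×15 = 13550.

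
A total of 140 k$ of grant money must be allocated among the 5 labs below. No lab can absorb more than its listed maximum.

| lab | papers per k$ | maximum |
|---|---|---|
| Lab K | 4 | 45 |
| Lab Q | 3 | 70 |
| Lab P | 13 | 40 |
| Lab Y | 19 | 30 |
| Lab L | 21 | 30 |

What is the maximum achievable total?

1880

Rank by papers per k$: Lab L 21 > Lab Y 19 > Lab P 13 > Lab K 4 > Lab Q 3.
Give Lab L 30 to hit its cap of 30 ; 110 left.
Lab Y takes 30 to reach its cap of 30 ; 80 left.
Lab P: +40 to 40 (cap) ; 40 left.
Only 40 left; Lab K takes them to reach 40.
Total = 4×40 + 13×40 + 19×30 + 21×30 = 1880.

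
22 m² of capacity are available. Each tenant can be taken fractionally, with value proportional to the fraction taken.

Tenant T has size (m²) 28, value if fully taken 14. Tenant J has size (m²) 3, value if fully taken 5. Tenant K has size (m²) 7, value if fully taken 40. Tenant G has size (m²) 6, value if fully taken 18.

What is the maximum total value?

Rank by value-to-size ratio: Tenant K 40/7≈5.71, Tenant G 18/6≈3, Tenant J 5/3≈1.67, Tenant T 14/28≈0.5.
Tenant K: take in full, 7 m² for value 40 → 15 left.
Take all of Tenant G (6 m², value 18) → 9 m² left.
Take all of Tenant J (3 m², value 5) → 6 m² left.
Only 6 m² remain; take 6/28 of Tenant T for value 14×6/28 = 3.
Total value = 66.

66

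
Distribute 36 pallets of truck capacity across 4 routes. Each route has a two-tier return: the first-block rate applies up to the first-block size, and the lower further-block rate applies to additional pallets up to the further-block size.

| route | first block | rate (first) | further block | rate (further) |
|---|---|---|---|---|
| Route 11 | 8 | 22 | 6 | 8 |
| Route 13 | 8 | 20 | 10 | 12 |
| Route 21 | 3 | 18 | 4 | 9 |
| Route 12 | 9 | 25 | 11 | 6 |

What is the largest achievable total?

Order all 8 blocks by rate: Route 12/first 25 > Route 11/first 22 > Route 13/first 20 > Route 21/first 18 > Route 13/second 12 > Route 21/second 9 > Route 11/second 8 > Route 12/second 6.
Fill Route 12 first block (9 at 25) — 27 left.
Fill Route 11 first block (8 at 22) — 19 left.
Route 13/first (20): +8 — 11 left.
Route 21/first (18): +3 — 8 left.
Route 13/second: +8 of 10 at 12; pool empty.
Total = 25×9 + 22×8 + 20×8 + 18×3 + 12×8 = 711.

711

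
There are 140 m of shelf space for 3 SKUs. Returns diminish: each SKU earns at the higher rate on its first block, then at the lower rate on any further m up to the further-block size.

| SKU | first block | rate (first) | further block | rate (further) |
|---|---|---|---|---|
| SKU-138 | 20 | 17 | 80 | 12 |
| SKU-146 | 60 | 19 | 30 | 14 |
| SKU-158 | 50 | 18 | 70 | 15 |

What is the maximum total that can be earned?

Treat each block as its own option and order by rate: SKU-146/T1 19 > SKU-158/T1 18 > SKU-138/T1 17 > SKU-158/T2 15 > SKU-146/T2 14 > SKU-138/T2 12.
SKU-146/T1 (19): +60 — 80 left.
SKU-158/T1 (18): +50 — 30 left.
SKU-138/T1 (17): +20 — 10 left.
SKU-158/T2: +10 of 70 at 15; pool empty.
Total = 19×60 + 18×50 + 17×20 + 15×10 = 2530.

2530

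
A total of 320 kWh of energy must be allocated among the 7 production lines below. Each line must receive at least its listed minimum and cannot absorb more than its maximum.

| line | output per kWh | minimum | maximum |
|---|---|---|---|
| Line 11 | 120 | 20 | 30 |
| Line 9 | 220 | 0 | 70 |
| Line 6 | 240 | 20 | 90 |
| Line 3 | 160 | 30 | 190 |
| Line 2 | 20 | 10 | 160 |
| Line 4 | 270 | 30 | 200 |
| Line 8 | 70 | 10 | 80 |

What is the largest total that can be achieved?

74100

Meeting every minimum uses 20+0+20+30+10+30+10 = 120 kWh, leaving 200.
Order the production lines by output per kWh: Line 4 270 > Line 6 240 > Line 9 220 > Line 3 160 > Line 11 120 > Line 8 70 > Line 2 20.
Line 4 takes 170 more to reach its cap of 200 ; 30 left.
Only 30 left; Line 6 takes them to reach 50.
Total = 120×20 + 240×50 + 160×30 + 20×10 + 270×200 + 70×10 = 74100.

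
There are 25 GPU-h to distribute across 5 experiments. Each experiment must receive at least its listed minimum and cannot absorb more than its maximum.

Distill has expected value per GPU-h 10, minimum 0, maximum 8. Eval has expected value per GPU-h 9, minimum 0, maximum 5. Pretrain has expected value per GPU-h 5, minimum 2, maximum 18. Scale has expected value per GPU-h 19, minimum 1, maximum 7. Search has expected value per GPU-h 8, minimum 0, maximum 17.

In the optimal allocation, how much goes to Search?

Meeting every minimum uses 0+0+2+1+0 = 3 GPU-h, leaving 22.
Highest expected value per GPU-h first: Scale 19 > Distill 10 > Eval 9 > Search 8 > Pretrain 5.
Scale takes 6 more to reach its cap of 7 → 16 left.
Distill: +8 to 8 (cap) → 8 left.
Eval takes 5 more to reach its cap of 5 → 3 left.
Search: +3 (room for 17) → 3. Pool exhausted.

3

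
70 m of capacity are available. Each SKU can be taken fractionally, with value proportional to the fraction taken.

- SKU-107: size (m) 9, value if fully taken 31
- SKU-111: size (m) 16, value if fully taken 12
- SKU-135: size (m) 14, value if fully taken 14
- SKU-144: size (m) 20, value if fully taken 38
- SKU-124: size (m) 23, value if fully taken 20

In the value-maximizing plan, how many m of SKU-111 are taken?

Sort by value density: SKU-107 31/9≈3.44, SKU-144 38/20≈1.9, SKU-135 14/14≈1, SKU-124 20/23≈0.87, SKU-111 12/16≈0.75.
SKU-107: take in full, 9 m for value 31 → 61 left.
SKU-144: take in full, 20 m for value 38 → 41 left.
SKU-135: take in full, 14 m for value 14 → 27 left.
All 23 m of SKU-124 fit (value 20) → 4 remain.
Only 4 m remain; take 4/16 of SKU-111 for value 12×4/16 = 3.

4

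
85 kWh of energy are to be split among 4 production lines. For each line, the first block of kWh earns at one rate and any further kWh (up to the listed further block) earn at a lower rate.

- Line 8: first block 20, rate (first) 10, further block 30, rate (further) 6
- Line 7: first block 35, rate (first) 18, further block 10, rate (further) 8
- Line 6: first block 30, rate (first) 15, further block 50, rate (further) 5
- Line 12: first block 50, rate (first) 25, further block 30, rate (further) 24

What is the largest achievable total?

2060

Treat each block as its own option and order by rate: Line 12/tier1 25 > Line 12/tier2 24 > Line 7/tier1 18 > Line 6/tier1 15 > Line 8/tier1 10 > Line 7/tier2 8 > Line 8/tier2 6 > Line 6/tier2 5.
Fill Line 12 tier1 block (50 at 25) ; 35 left.
Line 12 tier2 at 24: fill all 30 ; 5 left.
5 remain; put them into Line 7 tier1 at 18.
Total = 25×50 + 24×30 + 18×5 = 2060.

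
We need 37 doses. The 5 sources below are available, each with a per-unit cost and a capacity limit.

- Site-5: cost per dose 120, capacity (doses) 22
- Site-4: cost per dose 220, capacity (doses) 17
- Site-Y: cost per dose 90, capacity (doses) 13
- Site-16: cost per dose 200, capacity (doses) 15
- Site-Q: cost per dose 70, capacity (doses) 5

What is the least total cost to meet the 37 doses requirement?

Use sources in increasing cost order.
Site-Q at 70: take all 5 doses — 32 still needed.
Take 13 from Site-Y at 90 — need 19 more.
Take 19 from Site-5 at 120 to finish.
Site-16, Site-4: unused.
Cost = 5×70 + 13×90 + 19×120 = 3800.

3800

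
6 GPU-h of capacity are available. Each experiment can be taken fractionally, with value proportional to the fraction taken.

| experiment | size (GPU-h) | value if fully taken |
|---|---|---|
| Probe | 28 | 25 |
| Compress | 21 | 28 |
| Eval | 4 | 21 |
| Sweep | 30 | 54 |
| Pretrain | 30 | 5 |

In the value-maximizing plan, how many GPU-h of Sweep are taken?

2

Rank by value-to-size ratio: Eval 21/4≈5.25, Sweep 54/30≈1.8, Compress 28/21≈1.33, Probe 25/28≈0.893, Pretrain 5/30≈0.167.
All 4 GPU-h of Eval fit (value 21) — 2 remain.
Only 2 GPU-h remain; take 2/30 of Sweep for value 54×2/30 = 3.6.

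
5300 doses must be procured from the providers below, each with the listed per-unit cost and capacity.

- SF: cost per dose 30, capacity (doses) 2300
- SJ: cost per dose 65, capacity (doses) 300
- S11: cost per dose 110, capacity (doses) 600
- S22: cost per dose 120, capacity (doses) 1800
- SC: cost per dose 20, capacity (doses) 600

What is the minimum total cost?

Fill from the cheapest provider first.
SC (20): use full 600 → 4700 doses to go.
Take 2300 from SF at 30 → need 2400 more.
Take 300 from SJ at 65 → need 2100 more.
Take 600 from S11 at 110 → need 1500 more.
S22 (120): take the remaining 1500 → done.
Cost = 600×20 + 2300×30 + 300×65 + 600×110 + 1500×120 = 346500.

346500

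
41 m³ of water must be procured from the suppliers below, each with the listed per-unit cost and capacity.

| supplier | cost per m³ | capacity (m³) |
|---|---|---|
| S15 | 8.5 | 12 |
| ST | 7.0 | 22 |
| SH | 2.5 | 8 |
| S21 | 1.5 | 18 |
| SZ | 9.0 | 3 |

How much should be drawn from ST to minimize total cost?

15

Fill from the cheapest supplier first.
S21 (1.5): use full 18 ; 23 m³ to go.
SH (2.5): use full 8 ; 15 m³ to go.
ST (7.0): take the remaining 15 ; done.
S15, SZ: unused.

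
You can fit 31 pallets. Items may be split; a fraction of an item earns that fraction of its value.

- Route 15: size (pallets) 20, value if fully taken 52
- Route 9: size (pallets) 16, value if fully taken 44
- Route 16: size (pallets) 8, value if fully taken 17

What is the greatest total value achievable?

Best value per unit of size first: Route 9 44/16≈2.75, Route 15 52/20≈2.6, Route 16 17/8≈2.12.
Take all of Route 9 (16 pallets, value 44) — 15 pallets left.
15 pallets left: a 15/20 share of Route 15 gives 52×15/20 = 39.
Total value = 83.

83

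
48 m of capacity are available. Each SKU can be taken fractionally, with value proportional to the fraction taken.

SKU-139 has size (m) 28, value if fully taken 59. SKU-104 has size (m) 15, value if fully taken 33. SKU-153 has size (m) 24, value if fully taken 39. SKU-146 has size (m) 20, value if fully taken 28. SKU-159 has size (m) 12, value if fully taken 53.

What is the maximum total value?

Rank by value-to-size ratio: SKU-159 53/12≈4.42, SKU-104 33/15≈2.2, SKU-139 59/28≈2.11, SKU-153 39/24≈1.62, SKU-146 28/20≈1.4.
SKU-159: take in full, 12 m for value 53 ; 36 left.
All 15 m of SKU-104 fit (value 33) ; 21 remain.
Only 21 m remain; take 21/28 of SKU-139 for value 59×21/28 = 44.25.
Total value = 130.25.

130.25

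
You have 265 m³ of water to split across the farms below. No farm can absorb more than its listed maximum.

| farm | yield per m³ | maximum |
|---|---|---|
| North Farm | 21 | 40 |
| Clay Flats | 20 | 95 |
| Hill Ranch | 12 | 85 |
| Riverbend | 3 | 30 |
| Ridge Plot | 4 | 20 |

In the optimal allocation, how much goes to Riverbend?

25

Order the farms by yield per m³: North Farm 21 > Clay Flats 20 > Hill Ranch 12 > Ridge Plot 4 > Riverbend 3.
Give North Farm 40 to hit its cap of 40 ; 225 left.
Clay Flats: +95 to 95 (cap) ; 130 left.
Hill Ranch takes 85 to reach its cap of 85 ; 45 left.
Give Ridge Plot 20 to hit its cap of 20 ; 25 left.
Riverbend has room for 30 but only 25 remain, so it gets 25.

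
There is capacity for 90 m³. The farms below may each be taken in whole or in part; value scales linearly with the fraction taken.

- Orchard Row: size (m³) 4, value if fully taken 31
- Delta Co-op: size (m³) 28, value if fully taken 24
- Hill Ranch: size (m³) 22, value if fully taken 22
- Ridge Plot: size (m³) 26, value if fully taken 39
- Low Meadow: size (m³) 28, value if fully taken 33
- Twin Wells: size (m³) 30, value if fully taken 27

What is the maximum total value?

134

Best value per unit of size first: Orchard Row 31/4≈7.75, Ridge Plot 39/26≈1.5, Low Meadow 33/28≈1.18, Hill Ranch 22/22≈1, Twin Wells 27/30≈0.9, Delta Co-op 24/28≈0.857.
Orchard Row: take in full, 4 m³ for value 31 — 86 left.
Take all of Ridge Plot (26 m³, value 39) — 60 m³ left.
All 28 m³ of Low Meadow fit (value 33) — 32 remain.
Hill Ranch: take in full, 22 m³ for value 22 — 10 left.
10 m³ left: a 10/30 share of Twin Wells gives 27×10/30 = 9.
Total value = 134.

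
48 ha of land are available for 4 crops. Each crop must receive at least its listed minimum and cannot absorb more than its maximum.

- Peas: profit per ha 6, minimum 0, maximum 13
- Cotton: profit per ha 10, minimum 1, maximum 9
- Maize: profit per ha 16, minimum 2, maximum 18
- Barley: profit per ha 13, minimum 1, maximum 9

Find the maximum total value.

Meeting every minimum uses 0+1+2+1 = 4 ha, leaving 44.
Highest profit per ha first: Maize 16 > Barley 13 > Cotton 10 > Peas 6.
Give Maize 16 more to hit its cap of 18 ; 28 left.
Give Barley 8 more to hit its cap of 9 ; 20 left.
Cotton: +8 to 9 (cap) ; 12 left.
Peas: +12 (room for 13) → 12. Pool exhausted.
Total = 6×12 + 10×9 + 16×18 + 13×9 = 567.

567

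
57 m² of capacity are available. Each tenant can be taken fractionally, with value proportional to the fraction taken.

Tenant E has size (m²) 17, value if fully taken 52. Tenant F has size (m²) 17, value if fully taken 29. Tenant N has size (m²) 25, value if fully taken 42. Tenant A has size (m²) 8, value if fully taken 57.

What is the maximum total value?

163.2

Rank by value-to-size ratio: Tenant A 57/8≈7.12, Tenant E 52/17≈3.06, Tenant F 29/17≈1.71, Tenant N 42/25≈1.68.
Take all of Tenant A (8 m², value 57) → 49 m² left.
All 17 m² of Tenant E fit (value 52) → 32 remain.
Tenant F: take in full, 17 m² for value 29 → 15 left.
Only 15 m² remain; take 15/25 of Tenant N for value 42×15/25 = 25.2.
Total value = 163.2.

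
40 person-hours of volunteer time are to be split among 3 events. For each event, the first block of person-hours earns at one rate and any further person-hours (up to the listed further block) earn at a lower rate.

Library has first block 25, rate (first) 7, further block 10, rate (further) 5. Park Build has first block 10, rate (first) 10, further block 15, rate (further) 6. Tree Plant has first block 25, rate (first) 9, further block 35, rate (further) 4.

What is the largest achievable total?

Treat each block as its own option and order by rate: Park Build/first 10 > Tree Plant/first 9 > Library/first 7 > Park Build/second 6 > Library/second 5 > Tree Plant/second 4.
Park Build first at 10: fill all 10 → 30 left.
Fill Tree Plant first block (25 at 9) → 5 left.
Library/first: +5 of 25 at 7; pool empty.
Total = 10×10 + 9×25 + 7×5 = 360.

360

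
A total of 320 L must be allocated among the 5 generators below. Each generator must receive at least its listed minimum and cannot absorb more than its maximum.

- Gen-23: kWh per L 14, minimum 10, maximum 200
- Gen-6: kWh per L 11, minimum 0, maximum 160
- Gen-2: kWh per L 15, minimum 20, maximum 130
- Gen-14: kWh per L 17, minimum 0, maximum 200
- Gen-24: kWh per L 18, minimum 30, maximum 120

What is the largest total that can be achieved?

5490

Meeting every minimum uses 10+0+20+0+30 = 60 L, leaving 260.
Rank by kWh per L: Gen-24 18 > Gen-14 17 > Gen-2 15 > Gen-23 14 > Gen-6 11.
Gen-24: +90 to 120 (cap) — 170 left.
Only 170 left; Gen-14 takes them to reach 170.
Total = 14×10 + 15×20 + 17×170 + 18×120 = 5490.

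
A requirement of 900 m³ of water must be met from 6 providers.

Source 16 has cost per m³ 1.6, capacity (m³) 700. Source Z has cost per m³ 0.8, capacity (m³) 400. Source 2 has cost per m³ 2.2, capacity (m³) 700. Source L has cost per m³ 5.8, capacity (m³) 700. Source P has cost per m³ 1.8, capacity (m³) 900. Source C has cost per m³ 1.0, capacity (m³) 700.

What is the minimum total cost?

Fill from the cheapest provider first.
Source Z (0.8): use full 400 — 500 m³ to go.
Source C at 1.0: take 500 of its 700 — requirement met.
Source 16, Source P, Source 2, Source L: unused.
Cost = 400×0.8 + 500×1.0 = 820.

820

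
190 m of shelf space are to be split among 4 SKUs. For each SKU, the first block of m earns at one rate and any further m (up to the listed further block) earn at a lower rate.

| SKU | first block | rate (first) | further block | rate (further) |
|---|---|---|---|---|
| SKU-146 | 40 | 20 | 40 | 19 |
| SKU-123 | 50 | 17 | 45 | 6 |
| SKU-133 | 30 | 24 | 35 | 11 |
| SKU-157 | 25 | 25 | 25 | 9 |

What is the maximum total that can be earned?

Treat each block as its own option and order by rate: SKU-157/tier1 25 > SKU-133/tier1 24 > SKU-146/tier1 20 > SKU-146/tier2 19 > SKU-123/tier1 17 > SKU-133/tier2 11 > SKU-157/tier2 9 > SKU-123/tier2 6.
Fill SKU-157 tier1 block (25 at 25) → 165 left.
SKU-133/tier1 (24): +30 → 135 left.
Fill SKU-146 tier1 block (40 at 20) → 95 left.
SKU-146 tier2 at 19: fill all 40 → 55 left.
SKU-123 tier1 at 17: fill all 50 → 5 left.
5 remain; put them into SKU-133 tier2 at 11.
Total = 25×25 + 24×30 + 20×40 + 19×40 + 17×50 + 11×5 = 3810.

3810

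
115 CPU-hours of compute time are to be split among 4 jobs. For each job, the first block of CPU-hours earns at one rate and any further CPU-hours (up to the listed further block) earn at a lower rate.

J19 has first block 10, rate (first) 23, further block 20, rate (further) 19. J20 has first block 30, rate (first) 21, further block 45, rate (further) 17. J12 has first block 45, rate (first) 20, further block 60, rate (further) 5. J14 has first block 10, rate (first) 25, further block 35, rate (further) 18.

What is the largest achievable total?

2390

Order all 8 blocks by rate: J14/tier1 25 > J19/tier1 23 > J20/tier1 21 > J12/tier1 20 > J19/tier2 19 > J14/tier2 18 > J20/tier2 17 > J12/tier2 5.
Fill J14 tier1 block (10 at 25) — 105 left.
J19 tier1 at 23: fill all 10 — 95 left.
J20 tier1 at 21: fill all 30 — 65 left.
J12/tier1 (20): +45 — 20 left.
J19/tier2 (19): +20 — 0 left.
Total = 25×10 + 23×10 + 21×30 + 20×45 + 19×20 = 2390.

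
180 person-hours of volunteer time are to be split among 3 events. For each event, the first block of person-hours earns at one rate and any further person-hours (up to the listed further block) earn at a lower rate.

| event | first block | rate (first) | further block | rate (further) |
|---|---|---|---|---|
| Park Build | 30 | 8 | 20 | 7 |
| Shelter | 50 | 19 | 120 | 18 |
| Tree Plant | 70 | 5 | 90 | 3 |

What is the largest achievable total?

Rank every tier by rate: Shelter/tier1 19 > Shelter/tier2 18 > Park Build/tier1 8 > Park Build/tier2 7 > Tree Plant/tier1 5 > Tree Plant/tier2 3.
Fill Shelter tier1 block (50 at 19) ; 130 left.
Shelter/tier2 (18): +120 ; 10 left.
Park Build tier1 at 8: only 10 left, fill 10.
Total = 19×50 + 18×120 + 8×10 = 3190.

3190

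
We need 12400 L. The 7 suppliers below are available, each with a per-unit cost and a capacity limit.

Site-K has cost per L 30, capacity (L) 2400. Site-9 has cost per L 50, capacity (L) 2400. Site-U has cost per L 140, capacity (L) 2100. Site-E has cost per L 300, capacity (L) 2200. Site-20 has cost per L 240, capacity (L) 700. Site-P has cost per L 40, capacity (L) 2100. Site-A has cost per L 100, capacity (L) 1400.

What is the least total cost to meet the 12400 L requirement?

1268000

Fill from the cheapest supplier first.
Take 2400 from Site-K at 30 ; need 10000 more.
Site-P (40): use full 2100 ; 7900 L to go.
Site-9 at 50: take all 2400 L ; 5500 still needed.
Site-A at 100: take all 1400 L ; 4100 still needed.
Site-U (140): use full 2100 ; 2000 L to go.
Take 700 from Site-20 at 240 ; need 1300 more.
Site-E at 300: take 1300 of its 2200 ; requirement met.
Cost = 2400×30 + 2100×40 + 2400×50 + 1400×100 + 2100×140 + 700×240 + 1300×300 = 1268000.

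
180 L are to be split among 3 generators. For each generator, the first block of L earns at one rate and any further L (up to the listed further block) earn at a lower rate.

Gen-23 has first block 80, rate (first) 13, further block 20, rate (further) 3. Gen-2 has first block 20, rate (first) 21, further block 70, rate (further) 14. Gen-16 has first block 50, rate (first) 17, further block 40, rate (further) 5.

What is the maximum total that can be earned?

2770

Treat each block as its own option and order by rate: Gen-2/first 21 > Gen-16/first 17 > Gen-2/second 14 > Gen-23/first 13 > Gen-16/second 5 > Gen-23/second 3.
Gen-2 first at 21: fill all 20 → 160 left.
Gen-16 first at 17: fill all 50 → 110 left.
Fill Gen-2 second block (70 at 14) → 40 left.
40 remain; put them into Gen-23 first at 13.
Total = 21×20 + 17×50 + 14×70 + 13×40 = 2770.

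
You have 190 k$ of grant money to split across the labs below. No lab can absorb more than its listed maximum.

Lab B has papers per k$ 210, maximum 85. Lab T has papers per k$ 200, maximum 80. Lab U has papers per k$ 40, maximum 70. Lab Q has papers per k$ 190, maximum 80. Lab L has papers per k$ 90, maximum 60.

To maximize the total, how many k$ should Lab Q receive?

25

Highest papers per k$ first: Lab B 210 > Lab T 200 > Lab Q 190 > Lab L 90 > Lab U 40.
Lab B: +85 to 85 (cap) ; 105 left.
Lab T takes 80 to reach its cap of 80 ; 25 left.
Lab Q: +25 (room for 80) → 25. Pool exhausted.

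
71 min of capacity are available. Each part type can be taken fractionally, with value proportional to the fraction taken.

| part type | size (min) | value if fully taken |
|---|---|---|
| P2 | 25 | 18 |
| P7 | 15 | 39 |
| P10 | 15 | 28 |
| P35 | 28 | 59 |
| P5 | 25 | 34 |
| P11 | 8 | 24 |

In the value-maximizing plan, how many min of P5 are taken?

5

Best value per unit of size first: P11 24/8≈3, P7 39/15≈2.6, P35 59/28≈2.11, P10 28/15≈1.87, P5 34/25≈1.36, P2 18/25≈0.72.
P11: take in full, 8 min for value 24 — 63 left.
P7: take in full, 15 min for value 39 — 48 left.
P35: take in full, 28 min for value 59 — 20 left.
Take all of P10 (15 min, value 28) — 5 min left.
Fill the last 5 min with part of P5: 5/25 of it earns 6.8.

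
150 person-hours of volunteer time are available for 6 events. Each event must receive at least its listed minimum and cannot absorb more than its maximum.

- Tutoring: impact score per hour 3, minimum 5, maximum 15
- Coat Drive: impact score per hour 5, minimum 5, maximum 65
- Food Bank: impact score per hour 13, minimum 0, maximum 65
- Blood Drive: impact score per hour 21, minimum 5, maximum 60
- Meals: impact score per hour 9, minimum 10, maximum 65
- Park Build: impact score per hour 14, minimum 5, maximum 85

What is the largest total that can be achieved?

2370

Meeting every minimum uses 5+5+0+5+10+5 = 30 person-hours, leaving 120.
Rank by impact score per hour: Blood Drive 21 > Park Build 14 > Food Bank 13 > Meals 9 > Coat Drive 5 > Tutoring 3.
Blood Drive takes 55 more to reach its cap of 60 → 65 left.
Park Build has room for 80 more but only 65 remain, so it gets 70.
Total = 3×5 + 5×5 + 21×60 + 9×10 + 14×70 = 2370.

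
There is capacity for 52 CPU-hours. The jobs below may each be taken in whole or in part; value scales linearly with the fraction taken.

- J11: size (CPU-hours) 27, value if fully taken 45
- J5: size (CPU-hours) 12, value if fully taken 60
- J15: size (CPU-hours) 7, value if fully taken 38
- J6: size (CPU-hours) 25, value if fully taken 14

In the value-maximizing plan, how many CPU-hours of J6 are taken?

6

Sort by value density: J15 38/7≈5.43, J5 60/12≈5, J11 45/27≈1.67, J6 14/25≈0.56.
J15: take in full, 7 CPU-hours for value 38 — 45 left.
Take all of J5 (12 CPU-hours, value 60) — 33 CPU-hours left.
J11: take in full, 27 CPU-hours for value 45 — 6 left.
6 CPU-hours left: a 6/25 share of J6 gives 14×6/25 = 3.36.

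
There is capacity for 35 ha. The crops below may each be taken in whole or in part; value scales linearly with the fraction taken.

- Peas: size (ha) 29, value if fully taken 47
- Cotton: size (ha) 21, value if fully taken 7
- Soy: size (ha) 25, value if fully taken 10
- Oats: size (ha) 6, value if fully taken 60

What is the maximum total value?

Rank by value-to-size ratio: Oats 60/6≈10, Peas 47/29≈1.62, Soy 10/25≈0.4, Cotton 7/21≈0.333.
Take all of Oats (6 ha, value 60) ; 29 ha left.
Take all of Peas (29 ha, value 47) ; 0 ha left.
Total value = 107.

107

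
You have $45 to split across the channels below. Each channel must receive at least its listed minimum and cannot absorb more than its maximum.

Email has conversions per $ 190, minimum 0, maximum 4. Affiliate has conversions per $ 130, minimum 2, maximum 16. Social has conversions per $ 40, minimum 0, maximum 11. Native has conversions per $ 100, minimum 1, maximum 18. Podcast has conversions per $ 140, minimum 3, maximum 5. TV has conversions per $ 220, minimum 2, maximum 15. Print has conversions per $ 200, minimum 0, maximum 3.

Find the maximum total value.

7640

Meeting every minimum uses 0+2+0+1+3+2+0 = 8 $, leaving 37.
Order the channels by conversions per $: TV 220 > Print 200 > Email 190 > Podcast 140 > Affiliate 130 > Native 100 > Social 40.
TV takes 13 more to reach its cap of 15 — 24 left.
Give Print 3 more to hit its cap of 3 — 21 left.
Email: +4 to 4 (cap) — 17 left.
Give Podcast 2 more to hit its cap of 5 — 15 left.
Affiliate: +14 to 16 (cap) — 1 left.
Native has room for 17 more but only 1 remain, so it gets 2.
Total = 190×4 + 130×16 + 100×2 + 140×5 + 220×15 + 200×3 = 7640.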